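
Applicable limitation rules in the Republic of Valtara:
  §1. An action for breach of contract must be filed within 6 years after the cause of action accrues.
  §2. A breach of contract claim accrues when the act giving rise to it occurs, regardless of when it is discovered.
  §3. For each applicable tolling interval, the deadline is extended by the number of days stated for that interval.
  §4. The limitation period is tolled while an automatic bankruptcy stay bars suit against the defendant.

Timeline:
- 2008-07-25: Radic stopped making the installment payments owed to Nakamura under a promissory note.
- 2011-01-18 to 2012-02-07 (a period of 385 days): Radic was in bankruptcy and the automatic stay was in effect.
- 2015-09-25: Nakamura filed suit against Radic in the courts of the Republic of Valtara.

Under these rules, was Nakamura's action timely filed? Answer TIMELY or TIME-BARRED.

TIME-BARRED

The limitation period began to run on 2008-07-25.
Adding the 6 years base period to 2008-07-25 gives a deadline of 2014-07-25, before any tolling.
The automatic bankruptcy stay from 2011-01-18 to 2012-02-07 tolled the period for 385 days, extending the deadline to 2015-08-14.
Nakamura filed on 2015-09-25, after the 2015-08-14 deadline, so the action is time-barred.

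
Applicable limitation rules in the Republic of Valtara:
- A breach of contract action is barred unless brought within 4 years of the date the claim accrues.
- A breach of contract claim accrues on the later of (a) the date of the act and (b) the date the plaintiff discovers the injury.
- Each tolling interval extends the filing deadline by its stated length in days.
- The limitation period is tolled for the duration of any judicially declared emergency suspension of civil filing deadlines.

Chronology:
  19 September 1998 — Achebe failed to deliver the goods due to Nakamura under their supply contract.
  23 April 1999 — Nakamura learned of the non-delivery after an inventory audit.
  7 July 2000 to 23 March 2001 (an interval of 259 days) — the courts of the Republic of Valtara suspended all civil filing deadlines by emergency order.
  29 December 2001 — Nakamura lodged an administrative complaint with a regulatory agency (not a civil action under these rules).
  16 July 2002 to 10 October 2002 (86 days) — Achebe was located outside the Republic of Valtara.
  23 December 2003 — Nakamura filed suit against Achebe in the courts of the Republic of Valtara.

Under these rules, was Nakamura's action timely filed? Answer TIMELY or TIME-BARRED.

The claim accrued on 23 April 1999 — the later of the 19 September 1998 act and the 23 April 1999 discovery.
4 years from 23 April 1999 is 23 April 2003.
The emergency suspension of filing deadlines from 7 July 2000 to 23 March 2001 tolled the period for 259 days, extending the deadline to 7 January 2004.
The defendant's absence from the jurisdiction from 16 July 2002 to 10 October 2002 does not toll the period, because no stated rule makes the defendant's absence a tolling event.
Nothing else in the chronology tolls or restarts the period.
Filing on 23 December 2003 beat the 7 January 2004 deadline — the action is timely.

TIMELY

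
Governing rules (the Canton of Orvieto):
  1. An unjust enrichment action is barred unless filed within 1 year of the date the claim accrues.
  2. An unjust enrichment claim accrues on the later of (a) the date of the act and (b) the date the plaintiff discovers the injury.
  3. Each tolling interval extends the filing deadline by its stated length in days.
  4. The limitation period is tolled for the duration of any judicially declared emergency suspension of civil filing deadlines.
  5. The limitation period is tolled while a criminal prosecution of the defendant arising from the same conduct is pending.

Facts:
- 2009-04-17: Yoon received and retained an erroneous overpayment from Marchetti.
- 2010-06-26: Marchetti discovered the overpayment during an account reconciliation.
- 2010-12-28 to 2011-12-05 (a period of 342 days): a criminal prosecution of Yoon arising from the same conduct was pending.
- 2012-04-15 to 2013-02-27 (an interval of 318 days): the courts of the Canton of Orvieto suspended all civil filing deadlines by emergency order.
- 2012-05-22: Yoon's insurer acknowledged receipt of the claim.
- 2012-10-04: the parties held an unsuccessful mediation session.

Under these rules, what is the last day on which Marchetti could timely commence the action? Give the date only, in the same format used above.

2013-04-16

The claim accrued on 2010-06-26 — the later of the 2009-04-17 act and the 2010-06-26 discovery.
The untolled deadline — 1 year after 2010-06-26 — is 2011-06-26.
The period was tolled for 342 days by the pending criminal prosecution (2010-12-28 to 2011-12-05), pushing the deadline to 2012-06-02.
The period was tolled for 318 days by the emergency suspension of filing deadlines (2012-04-15 to 2013-02-27), pushing the deadline to 2013-04-16.
Nothing else in the chronology tolls or restarts the period.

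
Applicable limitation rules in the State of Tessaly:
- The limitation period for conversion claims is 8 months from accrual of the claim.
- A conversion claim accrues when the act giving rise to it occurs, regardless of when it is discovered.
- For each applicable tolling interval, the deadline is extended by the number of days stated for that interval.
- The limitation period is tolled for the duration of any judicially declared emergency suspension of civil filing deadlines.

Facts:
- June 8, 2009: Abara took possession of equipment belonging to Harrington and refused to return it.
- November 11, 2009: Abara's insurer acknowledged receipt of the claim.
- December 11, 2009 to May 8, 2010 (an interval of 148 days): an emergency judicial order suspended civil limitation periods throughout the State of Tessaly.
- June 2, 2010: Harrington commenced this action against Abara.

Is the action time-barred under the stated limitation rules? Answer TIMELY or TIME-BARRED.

TIMELY

The limitation period began to run on June 8, 2009.
The untolled deadline — 8 months after June 8, 2009 — is February 8, 2010.
The emergency suspension of filing deadlines from December 11, 2009 to May 8, 2010 tolled the period for 148 days, extending the deadline to July 6, 2010.
The other events in the timeline have no effect on the limitation period under the stated rules.
Filing on June 2, 2010 beat the July 6, 2010 deadline — the action is timely.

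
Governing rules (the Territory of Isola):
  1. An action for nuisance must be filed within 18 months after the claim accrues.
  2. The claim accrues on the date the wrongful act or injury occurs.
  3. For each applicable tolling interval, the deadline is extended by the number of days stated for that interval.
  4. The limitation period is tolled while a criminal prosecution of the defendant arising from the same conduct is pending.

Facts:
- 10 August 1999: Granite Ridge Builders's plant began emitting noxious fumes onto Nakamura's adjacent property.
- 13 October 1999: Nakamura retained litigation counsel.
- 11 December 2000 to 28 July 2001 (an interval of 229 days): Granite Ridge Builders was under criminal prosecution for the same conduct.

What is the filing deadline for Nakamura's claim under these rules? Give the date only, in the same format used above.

The limitation period began to run on 10 August 1999.
Adding the 18 months base period to 10 August 1999 gives a deadline of 10 February 2001, before any tolling.
Because the pending criminal prosecution ran from 11 December 2000 to 28 July 2001, the deadline is extended by 229 days to 27 September 2001.
Nothing else in the chronology tolls or restarts the period.

27 September 2001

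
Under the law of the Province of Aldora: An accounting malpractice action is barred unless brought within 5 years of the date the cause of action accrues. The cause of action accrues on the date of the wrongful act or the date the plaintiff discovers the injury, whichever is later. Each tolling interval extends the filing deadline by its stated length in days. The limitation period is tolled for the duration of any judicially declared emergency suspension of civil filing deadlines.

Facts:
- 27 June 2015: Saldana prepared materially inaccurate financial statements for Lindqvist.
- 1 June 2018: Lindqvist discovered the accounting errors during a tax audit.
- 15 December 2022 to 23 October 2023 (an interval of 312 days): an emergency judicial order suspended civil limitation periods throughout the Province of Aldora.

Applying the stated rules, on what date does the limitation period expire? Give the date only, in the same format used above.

Because discovery on 1 June 2018 post-dates the 27 June 2015 act, accrual under the later-of rule falls on 1 June 2018.
The untolled deadline — 5 years after 1 June 2018 — is 1 June 2023.
Because the emergency suspension of filing deadlines ran from 15 December 2022 to 23 October 2023, the deadline is extended by 312 days to 8 April 2024.

8 April 2024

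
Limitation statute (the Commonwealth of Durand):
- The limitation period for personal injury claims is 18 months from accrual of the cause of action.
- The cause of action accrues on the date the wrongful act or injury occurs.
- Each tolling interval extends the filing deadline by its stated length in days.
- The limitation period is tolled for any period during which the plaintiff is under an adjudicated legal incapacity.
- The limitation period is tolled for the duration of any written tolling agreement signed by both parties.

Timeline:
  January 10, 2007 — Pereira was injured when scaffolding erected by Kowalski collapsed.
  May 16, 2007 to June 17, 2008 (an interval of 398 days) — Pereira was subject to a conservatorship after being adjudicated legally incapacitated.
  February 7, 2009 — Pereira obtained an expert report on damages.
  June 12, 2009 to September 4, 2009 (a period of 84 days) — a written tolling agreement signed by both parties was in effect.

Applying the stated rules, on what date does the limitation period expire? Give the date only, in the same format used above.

November 4, 2009

The limitation period began to run on January 10, 2007.
Adding the 18 months base period to January 10, 2007 gives a deadline of July 10, 2008, before any tolling.
Because the plaintiff's legal incapacity ran from May 16, 2007 to June 17, 2008, the deadline is extended by 398 days to August 12, 2009.
The written tolling agreement from June 12, 2009 to September 4, 2009 tolled the period for 84 days, extending the deadline to November 4, 2009.
None of the other events listed affects the running of the period under the stated rules.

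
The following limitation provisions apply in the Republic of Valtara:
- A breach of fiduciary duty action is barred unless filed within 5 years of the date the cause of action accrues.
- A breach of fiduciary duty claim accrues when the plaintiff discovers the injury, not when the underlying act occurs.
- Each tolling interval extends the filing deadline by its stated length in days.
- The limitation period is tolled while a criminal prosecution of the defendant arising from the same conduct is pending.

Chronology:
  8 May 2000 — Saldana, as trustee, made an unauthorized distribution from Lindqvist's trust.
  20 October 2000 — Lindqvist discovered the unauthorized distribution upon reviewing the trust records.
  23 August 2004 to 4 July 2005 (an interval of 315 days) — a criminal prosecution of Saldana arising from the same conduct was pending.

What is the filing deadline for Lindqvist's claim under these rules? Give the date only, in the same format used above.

31 August 2006

The claim did not accrue until Lindqvist discovered the injury on 20 October 2000; the 8 May 2000 act date does not start the clock under the stated rule.
Adding the 5 years base period to 20 October 2000 gives a deadline of 20 October 2005, before any tolling.
The period was tolled for 315 days by the pending criminal prosecution (23 August 2004 to 4 July 2005), pushing the deadline to 31 August 2006.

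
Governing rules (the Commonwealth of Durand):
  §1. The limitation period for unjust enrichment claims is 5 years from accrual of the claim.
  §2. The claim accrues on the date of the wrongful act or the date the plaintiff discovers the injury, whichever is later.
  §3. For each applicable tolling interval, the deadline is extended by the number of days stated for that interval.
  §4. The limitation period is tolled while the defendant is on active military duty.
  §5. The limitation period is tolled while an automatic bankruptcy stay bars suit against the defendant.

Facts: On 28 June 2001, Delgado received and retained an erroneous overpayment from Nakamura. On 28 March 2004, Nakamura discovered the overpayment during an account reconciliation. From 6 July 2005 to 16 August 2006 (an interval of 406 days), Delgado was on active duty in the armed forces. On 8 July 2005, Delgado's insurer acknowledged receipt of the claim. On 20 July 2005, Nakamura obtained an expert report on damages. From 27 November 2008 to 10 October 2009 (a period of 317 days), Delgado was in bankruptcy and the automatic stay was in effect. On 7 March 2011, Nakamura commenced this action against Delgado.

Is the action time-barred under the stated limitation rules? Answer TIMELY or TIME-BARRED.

TIMELY

Taking the later of the act (28 June 2001) and discovery (28 March 2004), the claim accrued on 28 March 2004.
Adding the 5 years base period to 28 March 2004 gives a deadline of 28 March 2009, before any tolling.
The period was tolled for 406 days by the defendant's active military service (6 July 2005 to 16 August 2006), pushing the deadline to 8 May 2010.
The automatic bankruptcy stay from 27 November 2008 to 10 October 2009 tolled the period for 317 days, extending the deadline to 21 March 2011.
The other events in the timeline have no effect on the limitation period under the stated rules.
Filing on 7 March 2011 beat the 21 March 2011 deadline — the action is timely.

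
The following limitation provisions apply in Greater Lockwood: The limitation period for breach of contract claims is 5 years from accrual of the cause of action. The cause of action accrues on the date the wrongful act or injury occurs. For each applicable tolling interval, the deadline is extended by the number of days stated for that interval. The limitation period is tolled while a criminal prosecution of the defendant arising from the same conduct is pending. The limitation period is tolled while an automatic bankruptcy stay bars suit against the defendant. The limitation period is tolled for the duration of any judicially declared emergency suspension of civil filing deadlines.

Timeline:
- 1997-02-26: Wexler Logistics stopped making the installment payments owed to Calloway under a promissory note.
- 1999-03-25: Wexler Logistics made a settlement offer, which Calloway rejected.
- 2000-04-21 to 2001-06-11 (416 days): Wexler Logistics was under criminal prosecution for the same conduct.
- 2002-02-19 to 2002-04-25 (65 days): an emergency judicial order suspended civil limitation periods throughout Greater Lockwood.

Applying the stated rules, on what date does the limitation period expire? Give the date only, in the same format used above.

2003-06-22

The cause of action accrued on 1997-02-26, the date of the act.
The untolled deadline — 5 years after 1997-02-26 — is 2002-02-26.
Because the pending criminal prosecution ran from 2000-04-21 to 2001-06-11, the deadline is extended by 416 days to 2003-04-18.
Because the emergency suspension of filing deadlines ran from 2002-02-19 to 2002-04-25, the deadline is extended by 65 days to 2003-06-22.
Nothing else in the chronology tolls or restarts the period.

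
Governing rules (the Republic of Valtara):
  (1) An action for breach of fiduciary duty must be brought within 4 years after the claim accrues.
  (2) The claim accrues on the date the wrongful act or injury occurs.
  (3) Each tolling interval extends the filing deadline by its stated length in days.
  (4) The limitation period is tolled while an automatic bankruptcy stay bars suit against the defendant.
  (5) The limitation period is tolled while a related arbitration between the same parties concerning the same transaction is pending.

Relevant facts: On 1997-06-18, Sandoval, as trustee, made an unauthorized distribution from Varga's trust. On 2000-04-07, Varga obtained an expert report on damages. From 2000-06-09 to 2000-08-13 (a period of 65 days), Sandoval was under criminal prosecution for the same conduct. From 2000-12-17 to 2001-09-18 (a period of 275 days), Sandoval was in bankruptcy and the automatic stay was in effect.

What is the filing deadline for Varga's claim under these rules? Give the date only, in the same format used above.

The claim accrued on 1997-06-18, the date of the act.
Adding the 4 years base period to 1997-06-18 gives a deadline of 2001-06-18, before any tolling.
Because the automatic bankruptcy stay ran from 2000-12-17 to 2001-09-18, the deadline is extended by 275 days to 2002-03-20.
No stated provision tolls the period for a criminal prosecution, so the interval from 2000-06-09 to 2000-08-13 has no effect on the deadline.
None of the other events listed affects the running of the period under the stated rules.

2002-03-20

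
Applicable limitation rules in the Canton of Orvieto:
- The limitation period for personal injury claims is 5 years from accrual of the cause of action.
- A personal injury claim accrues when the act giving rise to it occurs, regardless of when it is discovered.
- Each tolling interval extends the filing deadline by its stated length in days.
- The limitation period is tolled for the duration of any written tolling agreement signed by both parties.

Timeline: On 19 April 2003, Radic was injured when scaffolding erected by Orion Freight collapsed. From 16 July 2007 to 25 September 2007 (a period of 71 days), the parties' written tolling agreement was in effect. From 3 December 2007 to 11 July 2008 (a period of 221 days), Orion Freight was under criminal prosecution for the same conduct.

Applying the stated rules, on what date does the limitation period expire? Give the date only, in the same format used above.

29 June 2008

The cause of action accrued on 19 April 2003, the date of the act.
The untolled deadline — 5 years after 19 April 2003 — is 19 April 2008.
The written tolling agreement from 16 July 2007 to 25 September 2007 tolled the period for 71 days, extending the deadline to 29 June 2008.
Although a criminal prosecution ran from 3 December 2007 to 11 July 2008, the stated rules do not make that a tolling event, so it is disregarded.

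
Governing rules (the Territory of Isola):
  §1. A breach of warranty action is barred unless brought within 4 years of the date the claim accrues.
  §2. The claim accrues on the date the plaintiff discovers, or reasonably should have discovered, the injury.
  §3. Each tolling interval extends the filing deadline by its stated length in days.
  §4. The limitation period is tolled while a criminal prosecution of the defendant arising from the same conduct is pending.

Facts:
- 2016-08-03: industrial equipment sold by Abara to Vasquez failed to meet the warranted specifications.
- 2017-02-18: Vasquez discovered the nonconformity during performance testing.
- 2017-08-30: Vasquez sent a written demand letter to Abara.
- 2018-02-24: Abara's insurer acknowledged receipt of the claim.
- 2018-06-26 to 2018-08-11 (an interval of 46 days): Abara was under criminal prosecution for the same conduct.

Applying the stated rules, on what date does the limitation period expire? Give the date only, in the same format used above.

Accrual is tied to discovery, so the period began on 2017-02-18 rather than on 2016-08-03 when the act occurred.
4 years from 2017-02-18 is 2021-02-18.
The pending criminal prosecution from 2018-06-26 to 2018-08-11 tolled the period for 46 days, extending the deadline to 2021-04-05.
None of the other events listed affects the running of the period under the stated rules.

2021-04-05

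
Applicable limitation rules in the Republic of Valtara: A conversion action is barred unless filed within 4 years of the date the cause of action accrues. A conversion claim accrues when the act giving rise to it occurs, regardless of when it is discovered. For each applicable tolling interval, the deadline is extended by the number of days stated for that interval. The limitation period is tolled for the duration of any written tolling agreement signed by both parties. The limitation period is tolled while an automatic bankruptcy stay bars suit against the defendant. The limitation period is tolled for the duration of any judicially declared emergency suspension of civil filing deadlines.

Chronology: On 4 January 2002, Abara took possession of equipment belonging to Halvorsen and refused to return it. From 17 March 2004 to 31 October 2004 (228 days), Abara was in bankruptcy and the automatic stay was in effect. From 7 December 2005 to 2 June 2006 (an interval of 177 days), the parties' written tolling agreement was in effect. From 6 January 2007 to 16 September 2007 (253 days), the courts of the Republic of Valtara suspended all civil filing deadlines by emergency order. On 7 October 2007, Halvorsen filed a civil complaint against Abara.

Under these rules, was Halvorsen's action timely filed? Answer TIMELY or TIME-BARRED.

The limitation period began to run on 4 January 2002.
The untolled deadline — 4 years after 4 January 2002 — is 4 January 2006.
The automatic bankruptcy stay from 17 March 2004 to 31 October 2004 tolled the period for 228 days, extending the deadline to 20 August 2006.
The period was tolled for 177 days by the written tolling agreement (7 December 2005 to 2 June 2006), pushing the deadline to 13 February 2007.
The emergency suspension of filing deadlines from 6 January 2007 to 16 September 2007 tolled the period for 253 days, extending the deadline to 24 October 2007.
Halvorsen filed on 7 October 2007, before the 24 October 2007 deadline, so the action is timely.

TIMELY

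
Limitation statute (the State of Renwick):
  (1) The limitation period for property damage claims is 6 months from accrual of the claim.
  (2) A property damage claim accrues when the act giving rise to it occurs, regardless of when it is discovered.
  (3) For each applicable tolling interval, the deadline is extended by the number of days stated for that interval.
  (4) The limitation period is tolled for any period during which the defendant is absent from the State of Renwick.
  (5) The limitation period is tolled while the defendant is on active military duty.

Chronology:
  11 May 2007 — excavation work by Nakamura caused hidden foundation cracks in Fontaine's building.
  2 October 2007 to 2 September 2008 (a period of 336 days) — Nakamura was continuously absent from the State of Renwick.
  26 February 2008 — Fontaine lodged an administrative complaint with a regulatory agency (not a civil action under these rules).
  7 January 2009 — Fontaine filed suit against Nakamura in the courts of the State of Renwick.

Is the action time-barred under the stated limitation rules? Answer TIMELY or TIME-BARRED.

The claim accrued on 11 May 2007, when the wrongful act occurred.
Adding the 6 months base period to 11 May 2007 gives a deadline of 11 November 2007, before any tolling.
The defendant's absence from the jurisdiction from 2 October 2007 to 2 September 2008 tolled the period for 336 days, extending the deadline to 12 October 2008.
None of the other events listed affects the running of the period under the stated rules.
Filing on 7 January 2009 missed the 12 October 2008 deadline — the action is time-barred.

TIME-BARRED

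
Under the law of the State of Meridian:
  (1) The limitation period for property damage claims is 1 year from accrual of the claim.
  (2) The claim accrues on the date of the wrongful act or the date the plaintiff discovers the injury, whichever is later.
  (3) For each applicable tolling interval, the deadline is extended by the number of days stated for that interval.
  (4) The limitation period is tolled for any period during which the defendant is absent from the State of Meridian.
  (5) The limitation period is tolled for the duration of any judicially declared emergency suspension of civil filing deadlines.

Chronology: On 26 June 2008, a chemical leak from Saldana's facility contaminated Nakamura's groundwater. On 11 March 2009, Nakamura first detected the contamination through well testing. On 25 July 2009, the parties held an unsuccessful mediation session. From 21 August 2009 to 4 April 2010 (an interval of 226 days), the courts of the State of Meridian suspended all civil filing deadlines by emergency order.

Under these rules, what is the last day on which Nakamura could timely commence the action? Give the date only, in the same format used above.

23 October 2010

The claim accrued on 11 March 2009 — the later of the 26 June 2008 act and the 11 March 2009 discovery.
The untolled deadline — 1 year after 11 March 2009 — is 11 March 2010.
Because the emergency suspension of filing deadlines ran from 21 August 2009 to 4 April 2010, the deadline is extended by 226 days to 23 October 2010.
None of the other events listed affects the running of the period under the stated rules.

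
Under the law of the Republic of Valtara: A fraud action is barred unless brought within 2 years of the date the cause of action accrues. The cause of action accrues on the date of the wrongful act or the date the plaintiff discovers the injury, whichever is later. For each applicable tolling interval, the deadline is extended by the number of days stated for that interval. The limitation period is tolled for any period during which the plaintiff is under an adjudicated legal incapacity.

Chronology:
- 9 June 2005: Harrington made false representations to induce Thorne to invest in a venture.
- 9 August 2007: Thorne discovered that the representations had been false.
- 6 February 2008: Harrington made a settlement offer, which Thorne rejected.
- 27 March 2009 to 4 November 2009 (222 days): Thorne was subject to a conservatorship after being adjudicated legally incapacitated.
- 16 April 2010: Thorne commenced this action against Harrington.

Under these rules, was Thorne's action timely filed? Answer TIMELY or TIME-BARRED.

The claim accrued on 9 August 2007 — the later of the 9 June 2005 act and the 9 August 2007 discovery.
Adding the 2 years base period to 9 August 2007 gives a deadline of 9 August 2009, before any tolling.
The plaintiff's legal incapacity from 27 March 2009 to 4 November 2009 tolled the period for 222 days, extending the deadline to 19 March 2010.
The other events in the timeline have no effect on the limitation period under the stated rules.
The 16 April 2010 filing falls after the 19 March 2010 deadline; the claim is time-barred.

TIME-BARRED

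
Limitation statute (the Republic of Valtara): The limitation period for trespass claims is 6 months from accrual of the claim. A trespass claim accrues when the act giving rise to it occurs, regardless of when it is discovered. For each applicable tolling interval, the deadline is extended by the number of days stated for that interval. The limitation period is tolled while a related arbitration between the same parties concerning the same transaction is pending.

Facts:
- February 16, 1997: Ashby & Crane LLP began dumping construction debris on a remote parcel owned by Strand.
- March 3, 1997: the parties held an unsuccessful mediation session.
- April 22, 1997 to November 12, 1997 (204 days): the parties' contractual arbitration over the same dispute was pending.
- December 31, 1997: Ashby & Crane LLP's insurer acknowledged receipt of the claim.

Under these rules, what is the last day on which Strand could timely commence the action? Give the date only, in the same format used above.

The claim accrued on February 16, 1997, the date of the act.
The untolled deadline — 6 months after February 16, 1997 — is August 16, 1997.
The period was tolled for 204 days by the pending related arbitration (April 22, 1997 to November 12, 1997), pushing the deadline to March 8, 1998.
The other events in the timeline have no effect on the limitation period under the stated rules.

March 8, 1998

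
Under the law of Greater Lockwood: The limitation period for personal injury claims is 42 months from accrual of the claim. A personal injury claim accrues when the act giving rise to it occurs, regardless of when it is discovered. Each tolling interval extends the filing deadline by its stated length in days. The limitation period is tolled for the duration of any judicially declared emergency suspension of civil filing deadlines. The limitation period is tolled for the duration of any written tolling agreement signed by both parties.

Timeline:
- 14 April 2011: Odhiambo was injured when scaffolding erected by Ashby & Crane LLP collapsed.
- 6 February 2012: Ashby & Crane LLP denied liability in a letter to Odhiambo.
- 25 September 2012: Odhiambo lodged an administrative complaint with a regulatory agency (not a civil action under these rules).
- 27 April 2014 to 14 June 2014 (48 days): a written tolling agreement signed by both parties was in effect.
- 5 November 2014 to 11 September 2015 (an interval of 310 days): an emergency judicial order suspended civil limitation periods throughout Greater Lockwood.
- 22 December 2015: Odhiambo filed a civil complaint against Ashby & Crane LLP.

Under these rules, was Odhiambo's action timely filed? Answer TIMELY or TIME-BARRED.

The claim accrued on 14 April 2011, the date of the act.
Adding the 42 months base period to 14 April 2011 gives a deadline of 14 October 2014, before any tolling.
The written tolling agreement from 27 April 2014 to 14 June 2014 tolled the period for 48 days, extending the deadline to 1 December 2014.
The emergency suspension of filing deadlines from 5 November 2014 to 11 September 2015 tolled the period for 310 days, extending the deadline to 7 October 2015.
Nothing else in the chronology tolls or restarts the period.
Odhiambo filed on 22 December 2015, after the 7 October 2015 deadline, so the action is time-barred.

TIME-BARRED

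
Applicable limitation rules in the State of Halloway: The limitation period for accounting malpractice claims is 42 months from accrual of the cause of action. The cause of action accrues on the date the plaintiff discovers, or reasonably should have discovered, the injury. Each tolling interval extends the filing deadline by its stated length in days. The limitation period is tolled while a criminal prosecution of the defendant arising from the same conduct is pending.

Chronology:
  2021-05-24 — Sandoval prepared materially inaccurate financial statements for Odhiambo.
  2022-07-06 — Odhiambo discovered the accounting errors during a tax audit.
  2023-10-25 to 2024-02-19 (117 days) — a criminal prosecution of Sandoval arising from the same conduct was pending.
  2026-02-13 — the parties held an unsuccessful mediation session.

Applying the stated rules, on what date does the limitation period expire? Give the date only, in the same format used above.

The claim did not accrue until Odhiambo discovered the injury on 2022-07-06; the 2021-05-24 act date does not start the clock under the stated rule.
42 months from 2022-07-06 is 2026-01-06.
The period was tolled for 117 days by the pending criminal prosecution (2023-10-25 to 2024-02-19), pushing the deadline to 2026-05-03.
Nothing else in the chronology tolls or restarts the period.

2026-05-03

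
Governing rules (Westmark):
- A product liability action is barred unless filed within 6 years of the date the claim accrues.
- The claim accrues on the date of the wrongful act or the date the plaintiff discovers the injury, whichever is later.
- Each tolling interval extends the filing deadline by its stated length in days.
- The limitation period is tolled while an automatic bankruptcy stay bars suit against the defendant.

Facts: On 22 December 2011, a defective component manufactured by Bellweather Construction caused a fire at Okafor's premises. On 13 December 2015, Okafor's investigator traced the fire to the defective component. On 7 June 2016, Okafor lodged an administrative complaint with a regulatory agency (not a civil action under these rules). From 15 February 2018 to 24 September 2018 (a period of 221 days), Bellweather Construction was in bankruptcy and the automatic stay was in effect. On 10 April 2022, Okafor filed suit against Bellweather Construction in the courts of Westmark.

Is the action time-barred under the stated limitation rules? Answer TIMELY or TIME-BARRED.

The claim accrued on 13 December 2015 — the later of the 22 December 2011 act and the 13 December 2015 discovery.
6 years from 13 December 2015 is 13 December 2021.
The period was tolled for 221 days by the automatic bankruptcy stay (15 February 2018 to 24 September 2018), pushing the deadline to 22 July 2022.
None of the other events listed affects the running of the period under the stated rules.
Okafor filed on 10 April 2022, before the 22 July 2022 deadline, so the action is timely.

TIMELY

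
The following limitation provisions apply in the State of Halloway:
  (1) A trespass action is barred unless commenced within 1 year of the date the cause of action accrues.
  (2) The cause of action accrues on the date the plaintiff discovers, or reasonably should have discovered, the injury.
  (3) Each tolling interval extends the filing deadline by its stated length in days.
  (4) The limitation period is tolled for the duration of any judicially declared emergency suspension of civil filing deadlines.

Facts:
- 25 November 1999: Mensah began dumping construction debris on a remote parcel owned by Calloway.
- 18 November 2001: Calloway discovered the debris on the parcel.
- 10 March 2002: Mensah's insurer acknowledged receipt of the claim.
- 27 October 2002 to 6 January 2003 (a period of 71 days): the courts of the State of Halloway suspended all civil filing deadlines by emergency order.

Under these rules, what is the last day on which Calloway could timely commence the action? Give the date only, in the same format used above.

Accrual is tied to discovery, so the period began on 18 November 2001 rather than on 25 November 1999 when the act occurred.
1 year from 18 November 2001 is 18 November 2002.
The emergency suspension of filing deadlines from 27 October 2002 to 6 January 2003 tolled the period for 71 days, extending the deadline to 28 January 2003.
None of the other events listed affects the running of the period under the stated rules.

28 January 2003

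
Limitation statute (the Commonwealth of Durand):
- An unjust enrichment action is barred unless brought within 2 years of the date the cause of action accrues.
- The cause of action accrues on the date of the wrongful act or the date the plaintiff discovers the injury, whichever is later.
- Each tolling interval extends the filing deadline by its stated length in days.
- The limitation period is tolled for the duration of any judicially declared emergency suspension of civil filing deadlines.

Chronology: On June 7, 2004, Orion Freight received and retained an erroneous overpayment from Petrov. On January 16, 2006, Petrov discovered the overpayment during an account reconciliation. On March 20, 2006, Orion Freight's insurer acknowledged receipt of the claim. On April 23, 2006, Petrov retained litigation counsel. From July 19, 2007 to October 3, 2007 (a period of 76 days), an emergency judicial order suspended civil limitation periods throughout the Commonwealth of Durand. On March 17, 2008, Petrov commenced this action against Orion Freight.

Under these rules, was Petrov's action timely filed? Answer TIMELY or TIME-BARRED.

The claim accrued on January 16, 2006 — the later of the June 7, 2004 act and the January 16, 2006 discovery.
Adding the 2 years base period to January 16, 2006 gives a deadline of January 16, 2008, before any tolling.
The emergency suspension of filing deadlines from July 19, 2007 to October 3, 2007 tolled the period for 76 days, extending the deadline to April 1, 2008.
Nothing else in the chronology tolls or restarts the period.
Petrov filed on March 17, 2008, before the April 1, 2008 deadline, so the action is timely.

TIMELY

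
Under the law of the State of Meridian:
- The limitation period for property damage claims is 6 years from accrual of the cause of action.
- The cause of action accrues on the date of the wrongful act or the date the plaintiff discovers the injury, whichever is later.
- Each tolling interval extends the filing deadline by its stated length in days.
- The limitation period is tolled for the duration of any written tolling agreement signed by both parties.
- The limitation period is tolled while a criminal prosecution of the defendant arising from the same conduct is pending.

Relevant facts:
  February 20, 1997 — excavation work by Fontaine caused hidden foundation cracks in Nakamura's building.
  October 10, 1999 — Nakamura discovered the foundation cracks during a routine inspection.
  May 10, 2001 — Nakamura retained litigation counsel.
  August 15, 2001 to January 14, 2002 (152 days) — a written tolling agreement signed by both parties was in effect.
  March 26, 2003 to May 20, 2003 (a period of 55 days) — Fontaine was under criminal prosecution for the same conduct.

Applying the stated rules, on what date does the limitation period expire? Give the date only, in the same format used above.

May 5, 2006

Taking the later of the act (February 20, 1997) and discovery (October 10, 1999), the claim accrued on October 10, 1999.
The untolled deadline — 6 years after October 10, 1999 — is October 10, 2005.
Because the written tolling agreement ran from August 15, 2001 to January 14, 2002, the deadline is extended by 152 days to March 11, 2006.
Because the pending criminal prosecution ran from March 26, 2003 to May 20, 2003, the deadline is extended by 55 days to May 5, 2006.
The other events in the timeline have no effect on the limitation period under the stated rules.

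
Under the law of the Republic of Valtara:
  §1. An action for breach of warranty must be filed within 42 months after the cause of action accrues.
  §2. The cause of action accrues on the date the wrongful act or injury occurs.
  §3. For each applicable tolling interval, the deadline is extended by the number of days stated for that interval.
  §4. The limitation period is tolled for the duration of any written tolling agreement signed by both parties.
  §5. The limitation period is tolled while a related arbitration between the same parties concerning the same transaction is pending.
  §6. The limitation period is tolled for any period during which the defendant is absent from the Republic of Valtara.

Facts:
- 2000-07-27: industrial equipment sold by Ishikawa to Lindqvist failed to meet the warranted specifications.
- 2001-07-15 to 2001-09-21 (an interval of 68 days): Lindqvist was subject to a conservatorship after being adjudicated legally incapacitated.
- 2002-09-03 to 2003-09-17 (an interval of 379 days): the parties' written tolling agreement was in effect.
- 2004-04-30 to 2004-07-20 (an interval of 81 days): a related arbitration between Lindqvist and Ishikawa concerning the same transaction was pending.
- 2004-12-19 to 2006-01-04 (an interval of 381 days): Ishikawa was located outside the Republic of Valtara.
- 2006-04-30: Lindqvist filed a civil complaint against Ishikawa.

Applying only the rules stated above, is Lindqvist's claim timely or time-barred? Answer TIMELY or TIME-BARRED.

The cause of action accrued on 2000-07-27, the date of the act.
Adding the 42 months base period to 2000-07-27 gives a deadline of 2004-01-27, before any tolling.
Because the written tolling agreement ran from 2002-09-03 to 2003-09-17, the deadline is extended by 379 days to 2005-02-09.
The pending related arbitration from 2004-04-30 to 2004-07-20 tolled the period for 81 days, extending the deadline to 2005-05-01.
Because the defendant's absence from the jurisdiction ran from 2004-12-19 to 2006-01-04, the deadline is extended by 381 days to 2006-05-17.
No stated provision tolls the period for the plaintiff's incapacity, so the interval from 2001-07-15 to 2001-09-21 has no effect on the deadline.
Lindqvist filed on 2006-04-30, before the 2006-05-17 deadline, so the action is timely.

TIMELY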